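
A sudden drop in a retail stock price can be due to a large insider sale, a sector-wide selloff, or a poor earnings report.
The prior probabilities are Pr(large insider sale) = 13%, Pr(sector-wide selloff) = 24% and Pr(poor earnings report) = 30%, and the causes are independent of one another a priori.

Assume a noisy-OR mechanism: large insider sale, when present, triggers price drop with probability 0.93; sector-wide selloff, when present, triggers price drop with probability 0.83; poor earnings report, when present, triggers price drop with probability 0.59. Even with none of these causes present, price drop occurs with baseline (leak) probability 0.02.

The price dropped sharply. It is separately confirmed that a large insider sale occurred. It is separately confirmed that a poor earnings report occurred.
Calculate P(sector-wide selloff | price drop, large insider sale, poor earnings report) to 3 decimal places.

P(sector-wide selloff | price drop, large insider sale, poor earnings report) ≈ 0.244

Under noisy-OR, P(price drop | causes) = 1 − (1−0.02)·∏(1−qᵢ) over the active causes.
Weight on sector-wide selloff=true, given the evidence: 0.995219×0.24 = 0.238853
The normalizing constant is 0.971874×0.76 + 0.995219×0.24 = 0.977477
P(sector-wide selloff | price drop, large insider sale, poor earnings report) = 0.238853/0.977477 ≈ 0.244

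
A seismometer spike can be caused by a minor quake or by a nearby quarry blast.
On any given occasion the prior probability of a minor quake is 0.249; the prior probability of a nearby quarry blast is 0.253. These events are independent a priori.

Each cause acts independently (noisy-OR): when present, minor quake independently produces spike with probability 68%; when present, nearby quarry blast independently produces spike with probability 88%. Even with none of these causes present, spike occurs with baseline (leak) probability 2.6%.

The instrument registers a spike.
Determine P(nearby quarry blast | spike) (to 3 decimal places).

Under noisy-OR, P(spike | causes) = 1 − (1−0.026)·∏(1−qᵢ) over the active causes.
P(spike) = 0.026*0.751*0.747 + 0.88312*0.751*0.253 + 0.68832*0.249*0.747 + 0.962598*0.249*0.253 = 0.014586 + 0.167795 + 0.128030 + 0.060641 = 0.371052
Restricting to configurations with nearby quarry blast present: 0.167795 + 0.060641 = 0.228436.
So P(nearby quarry blast | spike) = 0.228436/0.371052 ≈ 0.616.

P(nearby quarry blast | spike) ≈ 0.616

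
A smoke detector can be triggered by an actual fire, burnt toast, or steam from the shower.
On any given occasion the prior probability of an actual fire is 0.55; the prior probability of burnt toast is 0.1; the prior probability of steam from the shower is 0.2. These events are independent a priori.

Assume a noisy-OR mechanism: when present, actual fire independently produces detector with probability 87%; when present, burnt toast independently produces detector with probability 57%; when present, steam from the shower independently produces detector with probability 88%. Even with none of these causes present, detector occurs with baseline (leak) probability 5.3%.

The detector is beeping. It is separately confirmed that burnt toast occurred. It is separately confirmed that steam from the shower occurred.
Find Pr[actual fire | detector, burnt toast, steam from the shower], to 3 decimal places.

Under noisy-OR, P(detector | causes) = 1 − (1−0.053)·∏(1−qᵢ) over the active causes.
P(detector | burnt toast, steam from the shower) = 0.951135·0.45 + 0.993648·0.55 = 0.428011 + 0.546506 = 0.974517
Restricting to configurations with actual fire present: 0.993648·0.55 = 0.546506.
P(actual fire | detector, burnt toast, steam from the shower) = 0.546506 / 0.974517 ≈ 0.561

Pr[actual fire | detector, burnt toast, steam from the shower] ≈ 0.561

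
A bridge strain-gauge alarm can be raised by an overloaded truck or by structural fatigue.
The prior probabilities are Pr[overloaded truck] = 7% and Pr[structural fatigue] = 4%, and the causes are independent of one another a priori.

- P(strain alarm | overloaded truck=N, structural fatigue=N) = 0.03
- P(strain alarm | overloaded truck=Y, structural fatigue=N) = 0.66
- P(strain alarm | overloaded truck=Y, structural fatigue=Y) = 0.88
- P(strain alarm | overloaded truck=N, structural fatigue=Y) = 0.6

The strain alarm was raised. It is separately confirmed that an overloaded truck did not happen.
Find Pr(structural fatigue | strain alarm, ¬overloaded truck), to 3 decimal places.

P(strain alarm | ¬overloaded truck) = 0.03×0.96 + 0.6×0.04 = 0.028800 + 0.024000 = 0.052800
Restricting to configurations with structural fatigue present: 0.6×0.04 = 0.024000.
Hence the posterior is 0.024000/0.052800 ≈ 0.455.

Pr(structural fatigue | strain alarm, ¬overloaded truck) ≈ 0.455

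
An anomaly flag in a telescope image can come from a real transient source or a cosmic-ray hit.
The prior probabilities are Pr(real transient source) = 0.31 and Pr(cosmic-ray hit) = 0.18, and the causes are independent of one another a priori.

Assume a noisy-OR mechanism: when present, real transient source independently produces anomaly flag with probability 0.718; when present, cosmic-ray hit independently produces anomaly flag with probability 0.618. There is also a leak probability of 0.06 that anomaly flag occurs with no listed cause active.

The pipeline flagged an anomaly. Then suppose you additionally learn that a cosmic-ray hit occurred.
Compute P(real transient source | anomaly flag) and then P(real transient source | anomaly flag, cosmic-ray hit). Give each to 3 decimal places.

Under noisy-OR, P(anomaly flag | causes) = 1 − (1−0.06)·∏(1−qᵢ) over the active causes.
Sum P(anomaly flag|·) weighted by the priors over the 4 (real transient source, cosmic-ray hit) configurations:
  P(anomaly flag) = 0.06·0.69·0.82 + 0.64092·0.69·0.18 + 0.73492·0.31·0.82 + 0.898739·0.31·0.18
        = 0.033948 + 0.079602 + 0.186817 + 0.050150 = 0.350517
Configurations with real transient source contribute 0.236967, so
  P(real transient source | anomaly flag) = 0.236967 / 0.350517 ≈ 0.676

Now also conditioning on cosmic-ray hit=true:
Enumerate both values of real transient source and weight by the priors:
  P(anomaly flag | cosmic-ray hit) = 0.64092·0.69 + 0.898739·0.31
        = 0.442235 + 0.278609 = 0.720844
The terms with real transient source present sum to 0.278609, so
  P(real transient source | anomaly flag, cosmic-ray hit) = 0.278609 / 0.720844 ≈ 0.387

P(real transient source | anomaly flag) ≈ 0.676; P(real transient source | anomaly flag, cosmic-ray hit) ≈ 0.387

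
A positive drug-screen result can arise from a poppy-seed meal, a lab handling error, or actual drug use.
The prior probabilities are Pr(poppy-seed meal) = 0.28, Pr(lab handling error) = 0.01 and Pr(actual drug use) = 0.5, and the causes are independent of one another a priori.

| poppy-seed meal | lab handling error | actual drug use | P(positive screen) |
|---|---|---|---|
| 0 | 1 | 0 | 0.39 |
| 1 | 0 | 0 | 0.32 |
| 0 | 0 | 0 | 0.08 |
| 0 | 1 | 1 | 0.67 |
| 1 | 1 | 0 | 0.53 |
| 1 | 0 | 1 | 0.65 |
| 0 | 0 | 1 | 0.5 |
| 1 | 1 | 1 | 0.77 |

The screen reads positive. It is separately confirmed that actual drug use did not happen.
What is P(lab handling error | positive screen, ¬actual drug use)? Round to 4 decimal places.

P(lab handling error | positive screen, ¬actual drug use) ≈ 0.0286

Sum P(positive screen|·) weighted by the priors over the 4 (poppy-seed meal, lab handling error) configurations:
  P(positive screen | ¬actual drug use) = 0.08*0.72*0.99 + 0.39*0.72*0.01 + 0.32*0.28*0.99 + 0.53*0.28*0.01
        = 0.057024 + 0.002808 + 0.088704 + 0.001484 = 0.150020
The terms with lab handling error present sum to 0.004292, so
  P(lab handling error | positive screen, ¬actual drug use) = 0.004292 / 0.150020 ≈ 0.0286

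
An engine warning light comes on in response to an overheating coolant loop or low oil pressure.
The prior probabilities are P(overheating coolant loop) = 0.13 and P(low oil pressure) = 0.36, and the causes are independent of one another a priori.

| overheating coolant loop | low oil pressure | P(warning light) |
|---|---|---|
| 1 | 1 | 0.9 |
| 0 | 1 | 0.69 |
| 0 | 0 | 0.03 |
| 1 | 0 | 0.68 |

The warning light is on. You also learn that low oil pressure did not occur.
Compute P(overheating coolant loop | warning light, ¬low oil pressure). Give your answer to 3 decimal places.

P(overheating coolant loop | warning light, ¬low oil pressure) ≈ 0.772

Enumerate both values of overheating coolant loop and weight by the priors:
  P(warning light | ¬low oil pressure) = 0.03·0.87 + 0.68·0.13
        = 0.026100 + 0.088400 = 0.114500
Configurations with overheating coolant loop contribute 0.088400, so
  P(overheating coolant loop | warning light, ¬low oil pressure) = 0.088400 / 0.114500 ≈ 0.772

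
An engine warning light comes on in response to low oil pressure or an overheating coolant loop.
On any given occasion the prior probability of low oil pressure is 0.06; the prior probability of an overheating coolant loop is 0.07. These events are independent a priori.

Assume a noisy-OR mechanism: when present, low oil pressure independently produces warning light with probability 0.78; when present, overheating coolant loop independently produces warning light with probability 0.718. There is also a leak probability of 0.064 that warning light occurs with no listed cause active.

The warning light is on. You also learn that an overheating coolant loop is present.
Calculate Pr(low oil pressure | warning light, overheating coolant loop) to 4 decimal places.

Pr(low oil pressure | warning light, overheating coolant loop) ≈ 0.0755

Under noisy-OR, P(warning light | causes) = 1 − (1−0.064)·∏(1−qᵢ) over the active causes.
Sum P(warning light|·) weighted by the priors over both values of low oil pressure:
  P(warning light | overheating coolant loop) = 0.736048×0.94 + 0.941931×0.06
        = 0.691885 + 0.056516 = 0.748401
Keeping only the low oil pressure-present terms gives 0.056516, so
  P(low oil pressure | warning light, overheating coolant loop) = 0.056516 / 0.748401 ≈ 0.0755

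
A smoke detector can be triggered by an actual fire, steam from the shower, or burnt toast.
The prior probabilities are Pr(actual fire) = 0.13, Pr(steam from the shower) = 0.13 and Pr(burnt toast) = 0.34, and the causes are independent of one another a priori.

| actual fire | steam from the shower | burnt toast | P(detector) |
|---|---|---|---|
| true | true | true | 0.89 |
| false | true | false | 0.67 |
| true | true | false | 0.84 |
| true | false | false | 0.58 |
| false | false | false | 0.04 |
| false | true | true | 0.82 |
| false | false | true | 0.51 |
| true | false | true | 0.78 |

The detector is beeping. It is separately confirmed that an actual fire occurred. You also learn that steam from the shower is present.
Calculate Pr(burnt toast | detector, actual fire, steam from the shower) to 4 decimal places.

Pr(burnt toast | detector, actual fire, steam from the shower) ≈ 0.3531

P(detector | actual fire, steam from the shower) = 0.84·0.66 + 0.89·0.34 = 0.554400 + 0.302600 = 0.857000
The burnt toast-present share is 0.89·0.34 = 0.302600.
P(burnt toast | detector, actual fire, steam from the shower) = 0.302600 / 0.857000 ≈ 0.3531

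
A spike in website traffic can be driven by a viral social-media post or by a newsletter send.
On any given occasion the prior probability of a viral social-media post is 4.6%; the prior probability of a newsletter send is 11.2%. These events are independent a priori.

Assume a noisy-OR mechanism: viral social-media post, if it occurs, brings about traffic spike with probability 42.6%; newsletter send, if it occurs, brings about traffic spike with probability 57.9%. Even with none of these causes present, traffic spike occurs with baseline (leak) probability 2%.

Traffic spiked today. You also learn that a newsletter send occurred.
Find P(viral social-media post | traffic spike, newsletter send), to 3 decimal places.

P(viral social-media post | traffic spike, newsletter send) ≈ 0.059

Under noisy-OR, P(traffic spike | causes) = 1 − (1−0.02)·∏(1−qᵢ) over the active causes.
P(traffic spike | newsletter send) = 0.58742·0.954 + 0.763179·0.046 = 0.560399 + 0.035106 = 0.595505
Restricting to configurations with viral social-media post present: 0.763179·0.046 = 0.035106.
Hence the posterior is 0.035106/0.595505 ≈ 0.059.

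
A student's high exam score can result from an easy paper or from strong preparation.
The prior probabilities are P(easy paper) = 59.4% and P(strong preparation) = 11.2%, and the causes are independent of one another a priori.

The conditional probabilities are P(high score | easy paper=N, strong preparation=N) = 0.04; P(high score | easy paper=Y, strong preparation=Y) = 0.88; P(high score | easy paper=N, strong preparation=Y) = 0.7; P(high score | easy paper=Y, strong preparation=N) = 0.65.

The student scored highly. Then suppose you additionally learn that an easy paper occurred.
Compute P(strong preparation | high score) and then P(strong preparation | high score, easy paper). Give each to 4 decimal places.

P(strong preparation | high score) ≈ 0.2019; P(strong preparation | high score, easy paper) ≈ 0.1459

P(high score) = 0.04×0.406×0.888 + 0.7×0.406×0.112 + 0.65×0.594×0.888 + 0.88×0.594×0.112 = 0.014421 + 0.031830 + 0.342857 + 0.058545 = 0.447653
Restricting to configurations with strong preparation present: 0.031830 + 0.058545 = 0.090375.
So P(strong preparation | high score) = 0.090375/0.447653 ≈ 0.2019.

Now condition on the additional information:
For the numerator, keep only strong preparation=true terms: 0.88*0.112 = 0.098560
Normalizer over all consistent configurations: 0.65*0.888 + 0.88*0.112 = 0.675760
Posterior = 0.098560 / 0.675760 ≈ 0.1459
— easy paper explains away the evidence for strong preparation.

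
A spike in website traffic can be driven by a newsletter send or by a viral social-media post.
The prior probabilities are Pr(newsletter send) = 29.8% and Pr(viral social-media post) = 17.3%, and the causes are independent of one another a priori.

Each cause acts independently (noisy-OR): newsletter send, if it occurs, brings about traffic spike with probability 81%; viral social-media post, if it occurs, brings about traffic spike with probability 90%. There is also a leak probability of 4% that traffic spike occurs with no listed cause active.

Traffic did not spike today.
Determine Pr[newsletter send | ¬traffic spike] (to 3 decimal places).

Under noisy-OR, P(traffic spike | causes) = 1 − (1−0.04)·∏(1−qᵢ) over the active causes.
Enumerate the 4 (newsletter send, viral social-media post) configurations and weight by the priors:
  P(¬traffic spike) = 0.96·0.702·0.827 + 0.096·0.702·0.173 + 0.1824·0.298·0.827 + 0.01824·0.298·0.173
        = 0.557332 + 0.011659 + 0.044952 + 0.000940 = 0.614883
The terms with newsletter send present sum to 0.045892, so
  P(newsletter send | ¬traffic spike) = 0.045892 / 0.614883 ≈ 0.075

Pr[newsletter send | ¬traffic spike] ≈ 0.075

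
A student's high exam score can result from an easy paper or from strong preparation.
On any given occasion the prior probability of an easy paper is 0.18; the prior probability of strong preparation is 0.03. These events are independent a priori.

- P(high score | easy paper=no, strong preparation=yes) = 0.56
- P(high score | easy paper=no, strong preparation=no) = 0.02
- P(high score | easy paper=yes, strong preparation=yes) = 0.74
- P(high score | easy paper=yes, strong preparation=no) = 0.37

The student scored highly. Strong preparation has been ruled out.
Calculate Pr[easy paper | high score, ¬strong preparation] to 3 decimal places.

P(high score | ¬strong preparation) = 0.02×0.82 + 0.37×0.18 = 0.016400 + 0.066600 = 0.083000
The easy paper-present share is 0.37×0.18 = 0.066600.
P(easy paper | high score, ¬strong preparation) = 0.066600 / 0.083000 ≈ 0.802

Pr[easy paper | high score, ¬strong preparation] ≈ 0.802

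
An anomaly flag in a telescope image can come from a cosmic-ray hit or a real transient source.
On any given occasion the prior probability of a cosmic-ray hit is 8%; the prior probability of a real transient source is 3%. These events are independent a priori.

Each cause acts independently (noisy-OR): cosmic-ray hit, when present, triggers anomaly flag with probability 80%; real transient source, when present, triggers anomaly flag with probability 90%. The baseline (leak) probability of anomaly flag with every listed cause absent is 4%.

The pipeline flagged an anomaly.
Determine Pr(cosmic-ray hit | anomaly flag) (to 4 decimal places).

Under noisy-OR, P(anomaly flag | causes) = 1 − (1−0.04)·∏(1−qᵢ) over the active causes.
Numerator (weight on configurations with cosmic-ray hit): 0.062701 + 0.002354 = 0.065055
Denominator P(anomaly flag): 0.04×0.92×0.97 + 0.904×0.92×0.03 + 0.808×0.08×0.97 + 0.9808×0.08×0.03 = 0.125701
Posterior = 0.065055 / 0.125701 ≈ 0.5175

Pr(cosmic-ray hit | anomaly flag) ≈ 0.5175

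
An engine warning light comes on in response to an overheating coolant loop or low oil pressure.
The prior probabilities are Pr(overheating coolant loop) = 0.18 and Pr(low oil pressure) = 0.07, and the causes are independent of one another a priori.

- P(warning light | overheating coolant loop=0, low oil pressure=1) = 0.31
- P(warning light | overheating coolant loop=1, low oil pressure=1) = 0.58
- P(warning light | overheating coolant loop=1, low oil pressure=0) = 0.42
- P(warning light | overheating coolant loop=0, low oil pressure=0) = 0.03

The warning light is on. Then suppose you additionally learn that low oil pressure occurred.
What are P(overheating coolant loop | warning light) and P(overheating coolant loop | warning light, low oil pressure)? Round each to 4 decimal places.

Enumerate the 4 (overheating coolant loop, low oil pressure) configurations and weight by the priors:
  P(warning light) = 0.03·0.82·0.93 + 0.31·0.82·0.07 + 0.42·0.18·0.93 + 0.58·0.18·0.07
        = 0.022878 + 0.017794 + 0.070308 + 0.007308 = 0.118288
Keeping only the overheating coolant loop-present terms gives 0.077616, so
  P(overheating coolant loop | warning light) = 0.077616 / 0.118288 ≈ 0.6562

With the extra evidence:
P(warning light | low oil pressure) = 0.31×0.82 + 0.58×0.18 = 0.254200 + 0.104400 = 0.358600
Restricting to configurations with overheating coolant loop present: 0.58×0.18 = 0.104400.
Hence the posterior is 0.104400/0.358600 ≈ 0.2911.

P(overheating coolant loop | warning light) ≈ 0.6562; P(overheating coolant loop | warning light, low oil pressure) ≈ 0.2911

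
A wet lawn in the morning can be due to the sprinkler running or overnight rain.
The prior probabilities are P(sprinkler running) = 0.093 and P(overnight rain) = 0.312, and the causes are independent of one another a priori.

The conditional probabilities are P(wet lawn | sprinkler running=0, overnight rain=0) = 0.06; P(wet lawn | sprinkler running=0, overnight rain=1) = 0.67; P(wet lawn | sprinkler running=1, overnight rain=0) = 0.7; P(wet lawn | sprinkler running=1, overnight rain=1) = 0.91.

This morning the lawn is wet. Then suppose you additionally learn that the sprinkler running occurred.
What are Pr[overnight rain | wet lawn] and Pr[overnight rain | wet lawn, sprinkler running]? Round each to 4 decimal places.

Weight on overnight rain=true, given the evidence: 0.189599 + 0.026405 = 0.216004
Normalizer over all consistent configurations: 0.06*0.907*0.688 + 0.67*0.907*0.312 + 0.7*0.093*0.688 + 0.91*0.093*0.312 = 0.298234
P(overnight rain | wet lawn) = 0.216004/0.298234 ≈ 0.7243

With the extra evidence:
P(wet lawn | sprinkler running) = 0.7·0.688 + 0.91·0.312 = 0.481600 + 0.283920 = 0.765520
Restricting to configurations with overnight rain present: 0.91·0.312 = 0.283920.
Hence the posterior is 0.283920/0.765520 ≈ 0.3709.
The drop from 0.7243 to 0.3709 is the explaining-away (discounting) effect.

Pr[overnight rain | wet lawn] ≈ 0.7243; Pr[overnight rain | wet lawn, sprinkler running] ≈ 0.3709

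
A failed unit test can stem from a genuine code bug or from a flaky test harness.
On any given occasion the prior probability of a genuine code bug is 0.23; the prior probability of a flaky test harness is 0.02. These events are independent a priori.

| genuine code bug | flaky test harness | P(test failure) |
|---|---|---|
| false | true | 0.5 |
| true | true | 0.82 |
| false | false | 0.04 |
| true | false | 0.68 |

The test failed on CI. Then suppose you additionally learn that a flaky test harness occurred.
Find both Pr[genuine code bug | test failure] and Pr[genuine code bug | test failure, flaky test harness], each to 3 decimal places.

Pr[genuine code bug | test failure] ≈ 0.806; Pr[genuine code bug | test failure, flaky test harness] ≈ 0.329

Weight on genuine code bug=true, given the evidence: 0.153272 + 0.003772 = 0.157044
The normalizing constant is 0.04*0.77*0.98 + 0.5*0.77*0.02 + 0.68*0.23*0.98 + 0.82*0.23*0.02 = 0.194928
Posterior = 0.157044 / 0.194928 ≈ 0.806

Now also conditioning on flaky test harness=true:
By total probability over both values of genuine code bug:
  P(test failure | flaky test harness) = 0.5×0.77 + 0.82×0.23
        = 0.385000 + 0.188600 = 0.573600
Configurations with genuine code bug contribute 0.188600, so
  P(genuine code bug | test failure, flaky test harness) = 0.188600 / 0.573600 ≈ 0.329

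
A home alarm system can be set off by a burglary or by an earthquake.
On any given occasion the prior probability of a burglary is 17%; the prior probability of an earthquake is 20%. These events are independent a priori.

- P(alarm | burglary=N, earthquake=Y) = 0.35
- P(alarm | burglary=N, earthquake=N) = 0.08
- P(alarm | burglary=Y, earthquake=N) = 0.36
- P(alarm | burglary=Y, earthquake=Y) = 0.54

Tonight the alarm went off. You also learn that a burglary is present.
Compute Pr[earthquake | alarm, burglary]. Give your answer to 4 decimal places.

Pr[earthquake | alarm, burglary] ≈ 0.2727

P(alarm | burglary) = 0.36·0.8 + 0.54·0.2 = 0.288000 + 0.108000 = 0.396000
Restricting to configurations with earthquake present: 0.54·0.2 = 0.108000.
So P(earthquake | alarm, burglary) = 0.108000/0.396000 ≈ 0.2727.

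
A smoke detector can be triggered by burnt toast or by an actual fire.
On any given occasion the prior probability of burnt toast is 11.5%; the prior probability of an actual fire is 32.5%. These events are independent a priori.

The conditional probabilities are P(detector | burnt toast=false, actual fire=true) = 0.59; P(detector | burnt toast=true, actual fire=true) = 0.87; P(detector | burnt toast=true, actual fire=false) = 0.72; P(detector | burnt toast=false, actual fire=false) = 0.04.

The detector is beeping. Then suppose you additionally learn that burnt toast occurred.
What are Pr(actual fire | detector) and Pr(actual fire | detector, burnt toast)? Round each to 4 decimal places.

P(detector) = 0.04*0.885*0.675 + 0.59*0.885*0.325 + 0.72*0.115*0.675 + 0.87*0.115*0.325 = 0.023895 + 0.169699 + 0.055890 + 0.032516 = 0.282000
Restricting to configurations with actual fire present: 0.169699 + 0.032516 = 0.202215.
Hence the posterior is 0.202215/0.282000 ≈ 0.7171.

Now also conditioning on burnt toast=true:
P(detector | burnt toast) = 0.72×0.675 + 0.87×0.325 = 0.486000 + 0.282750 = 0.768750
Of this, 0.282750 comes from 0.87×0.325 (the actual fire=true cases).
So P(actual fire | detector, burnt toast) = 0.282750/0.768750 ≈ 0.3678.
This is intercausal reasoning (explaining away): once burnt toast accounts for the detector, actual fire becomes less likely.

Pr(actual fire | detector) ≈ 0.7171; Pr(actual fire | detector, burnt toast) ≈ 0.3678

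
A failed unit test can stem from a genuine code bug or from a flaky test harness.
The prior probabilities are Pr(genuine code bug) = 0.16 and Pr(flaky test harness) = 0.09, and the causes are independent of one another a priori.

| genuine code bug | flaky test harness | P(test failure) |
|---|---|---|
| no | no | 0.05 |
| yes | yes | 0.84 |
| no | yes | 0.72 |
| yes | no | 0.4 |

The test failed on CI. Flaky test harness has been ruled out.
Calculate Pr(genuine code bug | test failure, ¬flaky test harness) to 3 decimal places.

For the numerator, keep only genuine code bug=true terms: 0.4·0.16 = 0.064000
The normalizing constant is 0.05·0.84 + 0.4·0.16 = 0.106000
P(genuine code bug | test failure, ¬flaky test harness) = 0.064000/0.106000 ≈ 0.604

Pr(genuine code bug | test failure, ¬flaky test harness) ≈ 0.604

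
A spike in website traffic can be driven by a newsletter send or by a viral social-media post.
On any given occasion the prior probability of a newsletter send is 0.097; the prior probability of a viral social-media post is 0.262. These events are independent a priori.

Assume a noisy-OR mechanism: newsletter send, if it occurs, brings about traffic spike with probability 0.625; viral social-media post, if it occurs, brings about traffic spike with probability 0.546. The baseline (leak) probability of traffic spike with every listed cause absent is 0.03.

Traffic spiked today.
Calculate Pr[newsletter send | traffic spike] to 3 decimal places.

Under noisy-OR, P(traffic spike | causes) = 1 − (1−0.03)·∏(1−qᵢ) over the active causes.
P(traffic spike) = 0.03×0.903×0.738 + 0.55962×0.903×0.262 + 0.63625×0.097×0.738 + 0.834858×0.097×0.262 = 0.019992 + 0.132398 + 0.045547 + 0.021217 = 0.219154
Restricting to configurations with newsletter send present: 0.045547 + 0.021217 = 0.066764.
So P(newsletter send | traffic spike) = 0.066764/0.219154 ≈ 0.305.

Pr[newsletter send | traffic spike] ≈ 0.305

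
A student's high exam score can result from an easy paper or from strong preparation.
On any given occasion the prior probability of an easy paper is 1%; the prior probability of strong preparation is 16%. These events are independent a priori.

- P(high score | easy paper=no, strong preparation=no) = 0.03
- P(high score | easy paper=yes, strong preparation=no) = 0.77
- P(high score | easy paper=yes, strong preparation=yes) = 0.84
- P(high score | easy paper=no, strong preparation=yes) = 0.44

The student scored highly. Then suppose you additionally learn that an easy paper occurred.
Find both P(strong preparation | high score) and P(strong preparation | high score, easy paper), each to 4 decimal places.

By total probability over the 4 (easy paper, strong preparation) configurations:
  P(high score) = 0.03×0.99×0.84 + 0.44×0.99×0.16 + 0.77×0.01×0.84 + 0.84×0.01×0.16
        = 0.024948 + 0.069696 + 0.006468 + 0.001344 = 0.102456
Keeping only the strong preparation-present terms gives 0.071040, so
  P(strong preparation | high score) = 0.071040 / 0.102456 ≈ 0.6934

With the extra evidence:
Numerator (weight on configurations with strong preparation): 0.84×0.16 = 0.134400
The normalizing constant is 0.77×0.84 + 0.84×0.16 = 0.781200
Posterior = 0.134400 / 0.781200 ≈ 0.1720

P(strong preparation | high score) ≈ 0.6934; P(strong preparation | high score, easy paper) ≈ 0.1720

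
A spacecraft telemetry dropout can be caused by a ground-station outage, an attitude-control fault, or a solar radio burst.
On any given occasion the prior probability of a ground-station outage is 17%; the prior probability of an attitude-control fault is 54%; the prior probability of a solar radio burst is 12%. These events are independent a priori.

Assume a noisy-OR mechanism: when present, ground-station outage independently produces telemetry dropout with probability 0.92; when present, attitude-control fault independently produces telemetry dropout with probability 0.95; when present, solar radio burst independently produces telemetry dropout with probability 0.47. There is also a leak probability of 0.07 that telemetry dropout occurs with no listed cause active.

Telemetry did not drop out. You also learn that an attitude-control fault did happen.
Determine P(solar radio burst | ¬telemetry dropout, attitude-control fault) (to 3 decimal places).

P(solar radio burst | ¬telemetry dropout, attitude-control fault) ≈ 0.067

Under noisy-OR, P(telemetry dropout | causes) = 1 − (1−0.07)·∏(1−qᵢ) over the active causes.
Numerator (weight on configurations with solar radio burst): 0.002455 + 0.000040 = 0.002495
The normalizing constant is 0.0465·0.83·0.88 + 0.024645·0.83·0.12 + 0.00372·0.17·0.88 + 0.001972·0.17·0.12 = 0.037016
P(solar radio burst | ¬telemetry dropout, attitude-control fault) = 0.002495/0.037016 ≈ 0.067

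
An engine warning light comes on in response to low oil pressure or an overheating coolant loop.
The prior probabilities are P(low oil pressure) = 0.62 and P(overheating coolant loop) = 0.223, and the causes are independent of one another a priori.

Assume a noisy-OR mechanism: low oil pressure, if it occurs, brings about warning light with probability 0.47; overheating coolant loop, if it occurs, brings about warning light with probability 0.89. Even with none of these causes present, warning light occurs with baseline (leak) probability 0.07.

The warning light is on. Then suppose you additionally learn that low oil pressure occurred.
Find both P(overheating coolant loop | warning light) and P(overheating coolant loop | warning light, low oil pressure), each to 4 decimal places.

Under noisy-OR, P(warning light | causes) = 1 − (1−0.07)·∏(1−qᵢ) over the active causes.
P(warning light) = 0.07*0.38*0.777 + 0.8977*0.38*0.223 + 0.5071*0.62*0.777 + 0.945781*0.62*0.223 = 0.020668 + 0.076071 + 0.244290 + 0.130764 = 0.471793
Of this, 0.206835 comes from 0.076071 + 0.130764 (the overheating coolant loop=true cases).
P(overheating coolant loop | warning light) = 0.206835 / 0.471793 ≈ 0.4384

Now also conditioning on low oil pressure=true:
Enumerate both values of overheating coolant loop and weight by the priors:
  P(warning light | low oil pressure) = 0.5071·0.777 + 0.945781·0.223
        = 0.394017 + 0.210909 = 0.604926
Keeping only the overheating coolant loop-present terms gives 0.210909, so
  P(overheating coolant loop | warning light, low oil pressure) = 0.210909 / 0.604926 ≈ 0.3487

P(overheating coolant loop | warning light) ≈ 0.4384; P(overheating coolant loop | warning light, low oil pressure) ≈ 0.3487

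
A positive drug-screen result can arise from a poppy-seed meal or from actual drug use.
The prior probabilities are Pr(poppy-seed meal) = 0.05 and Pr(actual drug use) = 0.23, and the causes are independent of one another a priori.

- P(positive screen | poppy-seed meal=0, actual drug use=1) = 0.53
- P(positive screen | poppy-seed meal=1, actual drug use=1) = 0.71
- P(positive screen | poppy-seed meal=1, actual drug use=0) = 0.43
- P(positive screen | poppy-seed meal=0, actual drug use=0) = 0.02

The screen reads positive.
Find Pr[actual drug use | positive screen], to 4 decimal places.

P(positive screen) = 0.02·0.95·0.77 + 0.53·0.95·0.23 + 0.43·0.05·0.77 + 0.71·0.05·0.23 = 0.014630 + 0.115805 + 0.016555 + 0.008165 = 0.155155
Restricting to configurations with actual drug use present: 0.115805 + 0.008165 = 0.123970.
So P(actual drug use | positive screen) = 0.123970/0.155155 ≈ 0.7990.

Pr[actual drug use | positive screen] ≈ 0.7990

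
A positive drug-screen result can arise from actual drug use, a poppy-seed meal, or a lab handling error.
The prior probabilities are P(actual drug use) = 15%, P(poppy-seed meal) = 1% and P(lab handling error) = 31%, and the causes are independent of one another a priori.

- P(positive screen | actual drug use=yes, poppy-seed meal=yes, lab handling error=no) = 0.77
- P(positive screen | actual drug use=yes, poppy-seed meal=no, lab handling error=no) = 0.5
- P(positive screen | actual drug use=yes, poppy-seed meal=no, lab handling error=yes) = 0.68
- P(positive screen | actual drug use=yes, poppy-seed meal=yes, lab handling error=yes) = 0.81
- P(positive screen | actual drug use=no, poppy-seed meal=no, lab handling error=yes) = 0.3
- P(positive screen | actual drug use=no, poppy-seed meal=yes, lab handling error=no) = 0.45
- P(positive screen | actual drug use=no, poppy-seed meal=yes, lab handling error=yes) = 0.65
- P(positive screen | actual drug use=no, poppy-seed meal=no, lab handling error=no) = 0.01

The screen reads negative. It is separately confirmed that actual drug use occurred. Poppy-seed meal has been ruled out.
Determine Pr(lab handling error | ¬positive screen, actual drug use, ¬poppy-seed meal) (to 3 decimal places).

Pr(lab handling error | ¬positive screen, actual drug use, ¬poppy-seed meal) ≈ 0.223

Sum P(¬positive screen|·) weighted by the priors over both values of lab handling error:
  P(¬positive screen | actual drug use, ¬poppy-seed meal) = 0.5·0.69 + 0.32·0.31
        = 0.345000 + 0.099200 = 0.444200
The terms with lab handling error present sum to 0.099200, so
  P(lab handling error | ¬positive screen, actual drug use, ¬poppy-seed meal) = 0.099200 / 0.444200 ≈ 0.223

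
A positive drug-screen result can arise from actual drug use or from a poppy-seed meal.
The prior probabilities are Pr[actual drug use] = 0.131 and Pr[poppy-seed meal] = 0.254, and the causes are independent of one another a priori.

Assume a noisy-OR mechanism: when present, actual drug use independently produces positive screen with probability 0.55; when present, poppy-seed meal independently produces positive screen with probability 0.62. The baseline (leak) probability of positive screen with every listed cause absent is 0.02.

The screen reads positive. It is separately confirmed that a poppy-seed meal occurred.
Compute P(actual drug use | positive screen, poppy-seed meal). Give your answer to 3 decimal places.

P(actual drug use | positive screen, poppy-seed meal) ≈ 0.167

Under noisy-OR, P(positive screen | causes) = 1 − (1−0.02)·∏(1−qᵢ) over the active causes.
By total probability over both values of actual drug use:
  P(positive screen | poppy-seed meal) = 0.6276*0.869 + 0.83242*0.131
        = 0.545384 + 0.109047 = 0.654431
Configurations with actual drug use contribute 0.109047, so
  P(actual drug use | positive screen, poppy-seed meal) = 0.109047 / 0.654431 ≈ 0.167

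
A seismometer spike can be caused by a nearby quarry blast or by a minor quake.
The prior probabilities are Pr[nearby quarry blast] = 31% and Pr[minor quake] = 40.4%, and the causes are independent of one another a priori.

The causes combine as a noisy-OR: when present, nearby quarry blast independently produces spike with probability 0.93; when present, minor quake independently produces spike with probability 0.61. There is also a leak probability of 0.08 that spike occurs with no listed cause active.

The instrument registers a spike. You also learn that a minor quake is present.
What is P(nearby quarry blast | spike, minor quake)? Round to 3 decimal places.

P(nearby quarry blast | spike, minor quake) ≈ 0.406

Under noisy-OR, P(spike | causes) = 1 − (1−0.08)·∏(1−qᵢ) over the active causes.
Sum P(spike|·) weighted by the priors over both values of nearby quarry blast:
  P(spike | minor quake) = 0.6412×0.69 + 0.974884×0.31
        = 0.442428 + 0.302214 = 0.744642
The terms with nearby quarry blast present sum to 0.302214, so
  P(nearby quarry blast | spike, minor quake) = 0.302214 / 0.744642 ≈ 0.406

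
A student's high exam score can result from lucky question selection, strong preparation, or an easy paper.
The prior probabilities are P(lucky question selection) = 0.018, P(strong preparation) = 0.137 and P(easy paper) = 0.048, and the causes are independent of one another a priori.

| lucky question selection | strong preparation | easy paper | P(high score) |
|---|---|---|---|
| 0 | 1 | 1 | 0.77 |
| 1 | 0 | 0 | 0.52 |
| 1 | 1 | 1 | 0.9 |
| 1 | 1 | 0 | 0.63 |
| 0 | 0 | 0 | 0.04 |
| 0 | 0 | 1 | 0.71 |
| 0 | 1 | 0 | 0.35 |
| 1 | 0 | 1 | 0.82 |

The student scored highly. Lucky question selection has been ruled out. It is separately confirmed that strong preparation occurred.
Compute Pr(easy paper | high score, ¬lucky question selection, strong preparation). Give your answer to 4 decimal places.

Pr(easy paper | high score, ¬lucky question selection, strong preparation) ≈ 0.0998

For the numerator, keep only easy paper=true terms: 0.77×0.048 = 0.036960
The normalizing constant is 0.35×0.952 + 0.77×0.048 = 0.370160
P(easy paper | high score, ¬lucky question selection, strong preparation) = 0.036960/0.370160 ≈ 0.0998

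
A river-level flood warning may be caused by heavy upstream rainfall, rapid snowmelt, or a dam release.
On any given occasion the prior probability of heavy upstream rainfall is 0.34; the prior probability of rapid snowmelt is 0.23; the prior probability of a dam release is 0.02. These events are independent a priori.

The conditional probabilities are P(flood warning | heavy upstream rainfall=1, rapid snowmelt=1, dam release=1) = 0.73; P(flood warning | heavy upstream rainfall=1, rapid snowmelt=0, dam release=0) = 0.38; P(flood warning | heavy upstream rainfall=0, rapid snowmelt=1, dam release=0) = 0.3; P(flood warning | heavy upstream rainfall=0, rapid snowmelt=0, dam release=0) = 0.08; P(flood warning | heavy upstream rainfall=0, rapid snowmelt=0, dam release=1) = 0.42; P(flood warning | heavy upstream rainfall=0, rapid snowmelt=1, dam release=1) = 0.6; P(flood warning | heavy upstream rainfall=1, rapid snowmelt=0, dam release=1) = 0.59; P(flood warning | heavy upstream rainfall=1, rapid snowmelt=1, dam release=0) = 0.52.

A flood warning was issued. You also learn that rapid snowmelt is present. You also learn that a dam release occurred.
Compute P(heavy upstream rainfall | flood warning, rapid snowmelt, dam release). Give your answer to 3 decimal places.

P(heavy upstream rainfall | flood warning, rapid snowmelt, dam release) ≈ 0.385

By total probability over both values of heavy upstream rainfall:
  P(flood warning | rapid snowmelt, dam release) = 0.6·0.66 + 0.73·0.34
        = 0.396000 + 0.248200 = 0.644200
Configurations with heavy upstream rainfall contribute 0.248200, so
  P(heavy upstream rainfall | flood warning, rapid snowmelt, dam release) = 0.248200 / 0.644200 ≈ 0.385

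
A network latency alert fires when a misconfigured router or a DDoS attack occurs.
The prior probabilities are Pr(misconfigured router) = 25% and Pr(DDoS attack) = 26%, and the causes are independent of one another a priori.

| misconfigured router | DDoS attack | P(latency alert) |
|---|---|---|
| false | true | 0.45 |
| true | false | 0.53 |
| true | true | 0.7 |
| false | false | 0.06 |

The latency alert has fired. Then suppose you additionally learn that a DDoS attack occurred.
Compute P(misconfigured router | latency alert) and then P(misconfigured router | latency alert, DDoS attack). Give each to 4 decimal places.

For the numerator, keep only misconfigured router=true terms: 0.098050 + 0.045500 = 0.143550
The normalizing constant is 0.06×0.75×0.74 + 0.45×0.75×0.26 + 0.53×0.25×0.74 + 0.7×0.25×0.26 = 0.264600
Posterior = 0.143550 / 0.264600 ≈ 0.5425

Now also conditioning on DDoS attack=true:
By total probability over both values of misconfigured router:
  P(latency alert | DDoS attack) = 0.45×0.75 + 0.7×0.25
        = 0.337500 + 0.175000 = 0.512500
The terms with misconfigured router present sum to 0.175000, so
  P(misconfigured router | latency alert, DDoS attack) = 0.175000 / 0.512500 ≈ 0.3415

P(misconfigured router | latency alert) ≈ 0.5425; P(misconfigured router | latency alert, DDoS attack) ≈ 0.3415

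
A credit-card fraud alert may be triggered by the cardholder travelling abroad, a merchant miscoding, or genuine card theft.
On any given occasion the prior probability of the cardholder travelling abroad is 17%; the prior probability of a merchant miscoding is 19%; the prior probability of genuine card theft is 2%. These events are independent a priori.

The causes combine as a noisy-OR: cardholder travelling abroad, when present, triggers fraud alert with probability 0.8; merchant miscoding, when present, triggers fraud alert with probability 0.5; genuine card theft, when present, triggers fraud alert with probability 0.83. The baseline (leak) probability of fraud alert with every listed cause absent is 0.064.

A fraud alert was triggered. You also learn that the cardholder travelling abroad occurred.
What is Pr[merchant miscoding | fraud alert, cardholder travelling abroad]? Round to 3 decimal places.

Under noisy-OR, P(fraud alert | causes) = 1 − (1−0.064)·∏(1−qᵢ) over the active causes.
P(fraud alert | cardholder travelling abroad) = 0.8128*0.81*0.98 + 0.968176*0.81*0.02 + 0.9064*0.19*0.98 + 0.984088*0.19*0.02 = 0.645201 + 0.015684 + 0.168772 + 0.003740 = 0.833397
Restricting to configurations with merchant miscoding present: 0.168772 + 0.003740 = 0.172512.
Hence the posterior is 0.172512/0.833397 ≈ 0.207.

Pr[merchant miscoding | fraud alert, cardholder travelling abroad] ≈ 0.207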